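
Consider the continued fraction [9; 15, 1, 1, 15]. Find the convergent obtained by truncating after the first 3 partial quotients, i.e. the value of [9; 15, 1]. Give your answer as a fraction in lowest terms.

Starting at the tail and folding back:
Start with 1.
15 + 1/(1/1) = 15 + 1/1 = 16/1
9 + 1/(16/1) = 9 + 1/16 = 145/16

145/16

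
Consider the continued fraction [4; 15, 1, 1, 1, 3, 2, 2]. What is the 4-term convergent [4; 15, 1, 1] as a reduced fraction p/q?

126/31

a_0 = 4: 4/1
a_1 = 15: 61/15
a_2 = 1: 65/16
a_3 = 1: 126/31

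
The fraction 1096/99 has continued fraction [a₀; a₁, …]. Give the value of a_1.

14

Repeatedly divide and take the remainder:
1096 = 11·99 + 7, so a_0 = 11
99 = 14·7 + 1, so a_1 = 14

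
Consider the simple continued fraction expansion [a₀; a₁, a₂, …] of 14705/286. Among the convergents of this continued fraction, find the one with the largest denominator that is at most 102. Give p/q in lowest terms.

617/12

a_0 = 51: 51/1  (≤ bound)
a_1 = 2: 103/2  (≤ bound)
a_2 = 2: 257/5  (≤ bound)
a_3 = 2: 617/12  (≤ bound)
a_4 = 11: 7044/137  (> 102, stop)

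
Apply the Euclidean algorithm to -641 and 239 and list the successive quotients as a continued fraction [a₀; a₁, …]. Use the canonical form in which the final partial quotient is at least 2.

[-3; 3, 6, 1, 10]

-641 = -3·239 + 76, so a_0 = -3
239 = 3·76 + 11, so a_1 = 3
76 = 6·11 + 10, so a_2 = 6
11 = 1·10 + 1, so a_3 = 1
10 = 10·1 + 0, so a_4 = 10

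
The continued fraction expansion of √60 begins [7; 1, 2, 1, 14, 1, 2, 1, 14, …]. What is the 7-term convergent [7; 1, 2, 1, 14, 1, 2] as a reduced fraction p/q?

1433/185

Starting at the tail and folding back:
Start with 2.
1 + 1/(2/1) = 1 + 1/2 = 3/2
14 + 1/(3/2) = 14 + 2/3 = 44/3
1 + 1/(44/3) = 1 + 3/44 = 47/44
2 + 1/(47/44) = 2 + 44/47 = 138/47
1 + 1/(138/47) = 1 + 47/138 = 185/138
7 + 1/(185/138) = 7 + 138/185 = 1433/185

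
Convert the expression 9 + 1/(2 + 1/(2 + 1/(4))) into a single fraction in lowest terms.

207/22

Start with 4.
2 + 1/(4/1) = 2 + 1/4 = 9/4
2 + 1/(9/4) = 2 + 4/9 = 22/9
9 + 1/(22/9) = 9 + 9/22 = 207/22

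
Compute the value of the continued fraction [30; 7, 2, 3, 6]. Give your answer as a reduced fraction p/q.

9854/327

Start with 6.
3 + 1/(6/1) = 3 + 1/6 = 19/6
2 + 1/(19/6) = 2 + 6/19 = 44/19
7 + 1/(44/19) = 7 + 19/44 = 327/44
30 + 1/(327/44) = 30 + 44/327 = 9854/327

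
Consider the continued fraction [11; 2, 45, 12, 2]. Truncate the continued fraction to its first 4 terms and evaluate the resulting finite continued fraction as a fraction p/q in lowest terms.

a_0 = 11: 11/1
a_1 = 2: 23/2
a_2 = 45: 1046/91
a_3 = 12: 12575/1094

12575/1094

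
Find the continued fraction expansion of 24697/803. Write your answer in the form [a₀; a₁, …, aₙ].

[30; 1, 3, 10, 3, 6]

24697 ÷ 803 → quotient 30, remainder 607
803 ÷ 607 → quotient 1, remainder 196
607 ÷ 196 → quotient 3, remainder 19
196 ÷ 19 → quotient 10, remainder 6
19 ÷ 6 → quotient 3, remainder 1
6 ÷ 1 → quotient 6, remainder 0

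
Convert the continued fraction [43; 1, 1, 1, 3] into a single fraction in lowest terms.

480/11

Build up convergents one term at a time:
a_0 = 43: 43/1
a_1 = 1: 44/1
a_2 = 1: 87/2
a_3 = 1: 131/3
a_4 = 3: 480/11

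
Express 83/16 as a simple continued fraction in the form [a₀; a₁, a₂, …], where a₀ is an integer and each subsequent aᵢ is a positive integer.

[5; 5, 3]

Apply division with remainder until the remainder is 0:
83 = 5·16 + 3, so a_0 = 5
16 = 5·3 + 1, so a_1 = 5
3 = 3·1 + 0, so a_2 = 3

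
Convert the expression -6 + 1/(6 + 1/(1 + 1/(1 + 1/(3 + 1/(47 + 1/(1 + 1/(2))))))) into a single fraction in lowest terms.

-38695/6617

a_0 = -6: -6/1
a_1 = 6: -35/6
a_2 = 1: -41/7
a_3 = 1: -76/13
a_4 = 3: -269/46
a_5 = 47: -12719/2175
a_6 = 1: -12988/2221
a_7 = 2: -38695/6617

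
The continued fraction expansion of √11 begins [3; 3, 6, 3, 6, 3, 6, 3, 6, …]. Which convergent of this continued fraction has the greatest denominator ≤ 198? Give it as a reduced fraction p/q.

199/60

List convergents until the denominator exceeds the bound:
a_0 = 3: 3/1  (≤ bound)
a_1 = 3: 10/3  (≤ bound)
a_2 = 6: 63/19  (≤ bound)
a_3 = 3: 199/60  (≤ bound)
a_4 = 6: 1257/379  (> 198, stop)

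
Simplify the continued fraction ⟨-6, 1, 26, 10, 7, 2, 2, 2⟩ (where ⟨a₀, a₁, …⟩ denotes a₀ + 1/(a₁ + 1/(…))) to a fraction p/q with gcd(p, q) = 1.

-123117/24443

a_0 = -6: -6/1
a_1 = 1: -5/1
a_2 = 26: -136/27
a_3 = 10: -1365/271
a_4 = 7: -9691/1924
a_5 = 2: -20747/4119
a_6 = 2: -51185/10162
a_7 = 2: -123117/24443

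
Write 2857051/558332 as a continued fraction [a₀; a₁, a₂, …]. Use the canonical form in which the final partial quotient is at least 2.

[5; 8, 1, 1, 6, 59, 42, 2]

⌊2857051/558332⌋ = 5, remainder 65391
⌊558332/65391⌋ = 8, remainder 35204
⌊65391/35204⌋ = 1, remainder 30187
⌊35204/30187⌋ = 1, remainder 5017
⌊30187/5017⌋ = 6, remainder 85
⌊5017/85⌋ = 59, remainder 2
⌊85/2⌋ = 42, remainder 1
⌊2/1⌋ = 2, remainder 0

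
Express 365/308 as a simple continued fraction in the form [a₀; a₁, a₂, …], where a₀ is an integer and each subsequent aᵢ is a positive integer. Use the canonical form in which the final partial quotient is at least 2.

[1; 5, 2, 2, 11]

365 = 1·308 + 57, so a_0 = 1
308 = 5·57 + 23, so a_1 = 5
57 = 2·23 + 11, so a_2 = 2
23 = 2·11 + 1, so a_3 = 2
11 = 11·1 + 0, so a_4 = 11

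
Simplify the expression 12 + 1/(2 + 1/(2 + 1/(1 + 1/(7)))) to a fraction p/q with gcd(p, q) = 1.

671/54

a_0 = 12: 12/1
a_1 = 2: 25/2
a_2 = 2: 62/5
a_3 = 1: 87/7
a_4 = 7: 671/54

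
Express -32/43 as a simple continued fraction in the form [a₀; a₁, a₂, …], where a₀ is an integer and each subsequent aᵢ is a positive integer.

[-1; 3, 1, 10]

-32 = -1·43 + 11, so a_0 = -1
43 = 3·11 + 10, so a_1 = 3
11 = 1·10 + 1, so a_2 = 1
10 = 10·1 + 0, so a_3 = 10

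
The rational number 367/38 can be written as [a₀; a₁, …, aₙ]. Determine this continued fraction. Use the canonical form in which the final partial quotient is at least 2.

[9; 1, 1, 1, 12]

⌊367/38⌋ = 9, remainder 25
⌊38/25⌋ = 1, remainder 13
⌊25/13⌋ = 1, remainder 12
⌊13/12⌋ = 1, remainder 1
⌊12/1⌋ = 12, remainder 0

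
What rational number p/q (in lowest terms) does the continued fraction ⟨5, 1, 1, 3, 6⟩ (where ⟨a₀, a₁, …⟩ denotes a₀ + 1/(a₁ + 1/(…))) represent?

Use the convergent recurrence hₖ = aₖ·hₖ₋₁ + hₖ₋₂ (and likewise for the denominators kₖ):
a_0 = 5: 5/1
a_1 = 1: 6/1
a_2 = 1: 11/2
a_3 = 3: 39/7
a_4 = 6: 245/44

245/44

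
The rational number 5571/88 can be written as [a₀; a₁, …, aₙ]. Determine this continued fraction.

5571 ÷ 88 → quotient 63, remainder 27
88 ÷ 27 → quotient 3, remainder 7
27 ÷ 7 → quotient 3, remainder 6
7 ÷ 6 → quotient 1, remainder 1
6 ÷ 1 → quotient 6, remainder 0

[63; 3, 3, 1, 6]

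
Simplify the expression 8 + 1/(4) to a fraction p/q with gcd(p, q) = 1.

a_0 = 8: 8/1
a_1 = 4: 33/4

33/4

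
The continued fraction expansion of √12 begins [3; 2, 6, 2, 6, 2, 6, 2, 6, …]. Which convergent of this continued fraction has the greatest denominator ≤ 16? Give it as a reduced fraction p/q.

45/13

a_0 = 3: 3/1  (≤ bound)
a_1 = 2: 7/2  (≤ bound)
a_2 = 6: 45/13  (≤ bound)
a_3 = 2: 97/28  (> 16, stop)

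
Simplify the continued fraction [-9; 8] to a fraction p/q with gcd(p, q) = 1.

Use the convergent recurrence hₖ = aₖ·hₖ₋₁ + hₖ₋₂ (and likewise for the denominators kₖ):
a_0 = -9: -9/1
a_1 = 8: -71/8

-71/8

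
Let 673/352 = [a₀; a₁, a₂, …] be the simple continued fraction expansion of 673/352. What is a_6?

2

⌊673/352⌋ = 1, remainder 321
⌊352/321⌋ = 1, remainder 31
⌊321/31⌋ = 10, remainder 11
⌊31/11⌋ = 2, remainder 9
⌊11/9⌋ = 1, remainder 2
⌊9/2⌋ = 4, remainder 1
⌊2/1⌋ = 2, remainder 0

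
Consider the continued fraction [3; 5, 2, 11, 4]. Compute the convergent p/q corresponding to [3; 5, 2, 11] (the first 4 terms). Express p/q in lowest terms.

401/126

a_0 = 3: 3/1
a_1 = 5: 16/5
a_2 = 2: 35/11
a_3 = 11: 401/126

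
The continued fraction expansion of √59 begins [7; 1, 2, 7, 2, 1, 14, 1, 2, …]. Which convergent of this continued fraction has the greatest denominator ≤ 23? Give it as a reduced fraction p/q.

List convergents until the denominator exceeds the bound:
a_0 = 7: 7/1  (≤ bound)
a_1 = 1: 8/1  (≤ bound)
a_2 = 2: 23/3  (≤ bound)
a_3 = 7: 169/22  (≤ bound)
a_4 = 2: 361/47  (> 23, stop)

169/22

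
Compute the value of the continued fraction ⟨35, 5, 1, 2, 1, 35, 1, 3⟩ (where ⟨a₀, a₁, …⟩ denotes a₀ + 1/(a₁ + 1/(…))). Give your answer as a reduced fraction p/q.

118079/3357

Use the convergent recurrence hₖ = aₖ·hₖ₋₁ + hₖ₋₂ (and likewise for the denominators kₖ):
a_0 = 35: 35/1
a_1 = 5: 176/5
a_2 = 1: 211/6
a_3 = 2: 598/17
a_4 = 1: 809/23
a_5 = 35: 28913/822
a_6 = 1: 29722/845
a_7 = 3: 118079/3357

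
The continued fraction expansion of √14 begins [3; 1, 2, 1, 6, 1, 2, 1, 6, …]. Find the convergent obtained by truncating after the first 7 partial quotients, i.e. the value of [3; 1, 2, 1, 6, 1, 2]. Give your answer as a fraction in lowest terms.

Work from the innermost term outward:
Start with 2.
1 + 1/(2/1) = 1 + 1/2 = 3/2
6 + 1/(3/2) = 6 + 2/3 = 20/3
1 + 1/(20/3) = 1 + 3/20 = 23/20
2 + 1/(23/20) = 2 + 20/23 = 66/23
1 + 1/(66/23) = 1 + 23/66 = 89/66
3 + 1/(89/66) = 3 + 66/89 = 333/89

333/89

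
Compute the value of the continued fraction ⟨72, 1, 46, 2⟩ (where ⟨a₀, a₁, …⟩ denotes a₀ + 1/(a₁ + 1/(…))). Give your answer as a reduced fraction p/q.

Start with 2.
46 + 1/(2/1) = 46 + 1/2 = 93/2
1 + 1/(93/2) = 1 + 2/93 = 95/93
72 + 1/(95/93) = 72 + 93/95 = 6933/95

6933/95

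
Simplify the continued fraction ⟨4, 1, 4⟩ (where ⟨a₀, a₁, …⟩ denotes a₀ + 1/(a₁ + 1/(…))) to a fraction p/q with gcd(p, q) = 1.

Start with 4.
1 + 1/(4/1) = 1 + 1/4 = 5/4
4 + 1/(5/4) = 4 + 4/5 = 24/5

24/5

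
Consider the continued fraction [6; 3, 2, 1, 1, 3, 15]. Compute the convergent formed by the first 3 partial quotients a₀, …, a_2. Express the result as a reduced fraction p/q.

Use the convergent recurrence hₖ = aₖ·hₖ₋₁ + hₖ₋₂ (and likewise for the denominators kₖ):
a_0 = 6: 6/1
a_1 = 3: 19/3
a_2 = 2: 44/7

44/7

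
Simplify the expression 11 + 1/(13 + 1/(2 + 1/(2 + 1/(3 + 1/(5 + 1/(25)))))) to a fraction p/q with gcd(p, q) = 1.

a_0 = 11: 11/1
a_1 = 13: 144/13
a_2 = 2: 299/27
a_3 = 2: 742/67
a_4 = 3: 2525/228
a_5 = 5: 13367/1207
a_6 = 25: 336700/30403

336700/30403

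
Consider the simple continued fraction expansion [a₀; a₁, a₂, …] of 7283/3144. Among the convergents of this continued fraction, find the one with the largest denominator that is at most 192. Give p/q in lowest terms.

List convergents until the denominator exceeds the bound:
a_0 = 2: 2/1  (≤ bound)
a_1 = 3: 7/3  (≤ bound)
a_2 = 6: 44/19  (≤ bound)
a_3 = 3: 139/60  (≤ bound)
a_4 = 1: 183/79  (≤ bound)
a_5 = 7: 1420/613  (> 192, stop)

183/79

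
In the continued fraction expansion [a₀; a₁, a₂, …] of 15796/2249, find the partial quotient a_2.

15796 ÷ 2249 → quotient 7, remainder 53
2249 ÷ 53 → quotient 42, remainder 23
53 ÷ 23 → quotient 2, remainder 7

2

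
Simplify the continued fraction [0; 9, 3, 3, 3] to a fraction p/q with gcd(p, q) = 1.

a_0 = 0: 0/1
a_1 = 9: 1/9
a_2 = 3: 3/28
a_3 = 3: 10/93
a_4 = 3: 33/307

33/307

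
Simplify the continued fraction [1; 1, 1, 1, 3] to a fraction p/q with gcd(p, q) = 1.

Start with 3.
1 + 1/(3/1) = 1 + 1/3 = 4/3
1 + 1/(4/3) = 1 + 3/4 = 7/4
1 + 1/(7/4) = 1 + 4/7 = 11/7
1 + 1/(11/7) = 1 + 7/11 = 18/11

18/11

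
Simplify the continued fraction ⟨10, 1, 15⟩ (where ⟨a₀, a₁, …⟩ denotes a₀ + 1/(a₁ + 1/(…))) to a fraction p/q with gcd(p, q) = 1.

175/16

Compute successive convergents:
a_0 = 10: 10/1
a_1 = 1: 11/1
a_2 = 15: 175/16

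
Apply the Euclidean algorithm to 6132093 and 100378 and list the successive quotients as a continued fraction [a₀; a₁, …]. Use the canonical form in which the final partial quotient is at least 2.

[61; 11, 9, 10, 7, 1, 1, 6]

6132093 ÷ 100378 → quotient 61, remainder 9035
100378 ÷ 9035 → quotient 11, remainder 993
9035 ÷ 993 → quotient 9, remainder 98
993 ÷ 98 → quotient 10, remainder 13
98 ÷ 13 → quotient 7, remainder 7
13 ÷ 7 → quotient 1, remainder 6
7 ÷ 6 → quotient 1, remainder 1
6 ÷ 1 → quotient 6, remainder 0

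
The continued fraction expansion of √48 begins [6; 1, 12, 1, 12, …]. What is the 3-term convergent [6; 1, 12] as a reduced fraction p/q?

Collapse the nested fraction from the inside out:
Start with 12.
1 + 1/(12/1) = 1 + 1/12 = 13/12
6 + 1/(13/12) = 6 + 12/13 = 90/13

90/13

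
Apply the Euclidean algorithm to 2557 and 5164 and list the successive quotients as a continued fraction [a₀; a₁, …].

[0; 2, 51, 7, 7]

2557 = 0·5164 + 2557, so a_0 = 0
5164 = 2·2557 + 50, so a_1 = 2
2557 = 51·50 + 7, so a_2 = 51
50 = 7·7 + 1, so a_3 = 7
7 = 7·1 + 0, so a_4 = 7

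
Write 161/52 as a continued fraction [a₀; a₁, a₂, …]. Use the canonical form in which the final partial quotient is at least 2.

161 = 3·52 + 5, so a_0 = 3
52 = 10·5 + 2, so a_1 = 10
5 = 2·2 + 1, so a_2 = 2
2 = 2·1 + 0, so a_3 = 2

[3; 10, 2, 2]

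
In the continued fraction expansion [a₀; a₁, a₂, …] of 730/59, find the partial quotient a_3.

2

Repeatedly divide and take the remainder:
730 ÷ 59 → quotient 12, remainder 22
59 ÷ 22 → quotient 2, remainder 15
22 ÷ 15 → quotient 1, remainder 7
15 ÷ 7 → quotient 2, remainder 1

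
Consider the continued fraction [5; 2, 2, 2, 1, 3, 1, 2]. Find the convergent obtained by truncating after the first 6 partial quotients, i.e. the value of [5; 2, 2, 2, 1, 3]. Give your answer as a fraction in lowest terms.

Start with 3.
1 + 1/(3/1) = 1 + 1/3 = 4/3
2 + 1/(4/3) = 2 + 3/4 = 11/4
2 + 1/(11/4) = 2 + 4/11 = 26/11
2 + 1/(26/11) = 2 + 11/26 = 63/26
5 + 1/(63/26) = 5 + 26/63 = 341/63

341/63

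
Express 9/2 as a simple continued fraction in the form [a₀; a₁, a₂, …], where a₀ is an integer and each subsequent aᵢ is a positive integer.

[4; 2]

9 = 4·2 + 1, so a_0 = 4
2 = 2·1 + 0, so a_1 = 2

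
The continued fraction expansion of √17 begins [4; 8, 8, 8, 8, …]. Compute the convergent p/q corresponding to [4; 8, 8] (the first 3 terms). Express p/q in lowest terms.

Compute successive convergents:
a_0 = 4: 4/1
a_1 = 8: 33/8
a_2 = 8: 268/65

268/65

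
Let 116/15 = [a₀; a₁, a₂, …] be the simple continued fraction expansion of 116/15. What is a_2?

2

Repeatedly divide and take the remainder:
116 ÷ 15 → quotient 7, remainder 11
15 ÷ 11 → quotient 1, remainder 4
11 ÷ 4 → quotient 2, remainder 3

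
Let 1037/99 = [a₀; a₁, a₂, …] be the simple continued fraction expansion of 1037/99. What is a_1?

2

⌊1037/99⌋ = 10, remainder 47
⌊99/47⌋ = 2, remainder 5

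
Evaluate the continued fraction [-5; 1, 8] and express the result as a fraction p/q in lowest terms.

-37/9

Start with 8.
1 + 1/(8/1) = 1 + 1/8 = 9/8
-5 + 1/(9/8) = -5 + 8/9 = -37/9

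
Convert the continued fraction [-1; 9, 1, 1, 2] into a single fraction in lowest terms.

-43/48

Build up convergents one term at a time:
a_0 = -1: -1/1
a_1 = 9: -8/9
a_2 = 1: -9/10
a_3 = 1: -17/19
a_4 = 2: -43/48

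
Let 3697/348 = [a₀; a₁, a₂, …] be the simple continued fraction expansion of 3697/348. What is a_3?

3697 = 10·348 + 217, so a_0 = 10
348 = 1·217 + 131, so a_1 = 1
217 = 1·131 + 86, so a_2 = 1
131 = 1·86 + 45, so a_3 = 1

1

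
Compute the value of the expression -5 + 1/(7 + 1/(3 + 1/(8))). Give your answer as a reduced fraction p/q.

-890/183

Use the convergent recurrence hₖ = aₖ·hₖ₋₁ + hₖ₋₂ (and likewise for the denominators kₖ):
a_0 = -5: -5/1
a_1 = 7: -34/7
a_2 = 3: -107/22
a_3 = 8: -890/183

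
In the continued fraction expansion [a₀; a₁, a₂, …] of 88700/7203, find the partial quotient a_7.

6

⌊88700/7203⌋ = 12, remainder 2264
⌊7203/2264⌋ = 3, remainder 411
⌊2264/411⌋ = 5, remainder 209
⌊411/209⌋ = 1, remainder 202
⌊209/202⌋ = 1, remainder 7
⌊202/7⌋ = 28, remainder 6
⌊7/6⌋ = 1, remainder 1
⌊6/1⌋ = 6, remainder 0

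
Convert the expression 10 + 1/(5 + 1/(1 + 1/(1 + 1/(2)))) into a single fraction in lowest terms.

a_0 = 10: 10/1
a_1 = 5: 51/5
a_2 = 1: 61/6
a_3 = 1: 112/11
a_4 = 2: 285/28

285/28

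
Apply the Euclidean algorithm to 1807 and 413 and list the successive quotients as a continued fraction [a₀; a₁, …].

⌊1807/413⌋ = 4, remainder 155
⌊413/155⌋ = 2, remainder 103
⌊155/103⌋ = 1, remainder 52
⌊103/52⌋ = 1, remainder 51
⌊52/51⌋ = 1, remainder 1
⌊51/1⌋ = 51, remainder 0

[4; 2, 1, 1, 1, 51]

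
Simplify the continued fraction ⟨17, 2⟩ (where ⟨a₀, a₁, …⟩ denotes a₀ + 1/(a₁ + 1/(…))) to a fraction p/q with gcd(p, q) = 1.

35/2

Build up convergents one term at a time:
a_0 = 17: 17/1
a_1 = 2: 35/2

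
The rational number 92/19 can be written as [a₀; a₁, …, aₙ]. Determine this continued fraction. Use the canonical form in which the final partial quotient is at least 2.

Run the Euclidean algorithm, recording each quotient:
92 = 4·19 + 16, so a_0 = 4
19 = 1·16 + 3, so a_1 = 1
16 = 5·3 + 1, so a_2 = 5
3 = 3·1 + 0, so a_3 = 3

[4; 1, 5, 3]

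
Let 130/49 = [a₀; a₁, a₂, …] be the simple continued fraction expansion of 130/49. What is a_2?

130 ÷ 49 → quotient 2, remainder 32
49 ÷ 32 → quotient 1, remainder 17
32 ÷ 17 → quotient 1, remainder 15

1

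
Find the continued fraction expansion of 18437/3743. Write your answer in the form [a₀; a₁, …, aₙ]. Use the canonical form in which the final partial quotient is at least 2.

[4; 1, 12, 2, 6, 2, 4, 2]

Repeatedly divide and take the remainder:
⌊18437/3743⌋ = 4, remainder 3465
⌊3743/3465⌋ = 1, remainder 278
⌊3465/278⌋ = 12, remainder 129
⌊278/129⌋ = 2, remainder 20
⌊129/20⌋ = 6, remainder 9
⌊20/9⌋ = 2, remainder 2
⌊9/2⌋ = 4, remainder 1
⌊2/1⌋ = 2, remainder 0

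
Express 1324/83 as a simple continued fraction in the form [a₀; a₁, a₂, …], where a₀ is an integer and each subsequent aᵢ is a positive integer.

[15; 1, 19, 1, 3]

1324 = 15·83 + 79, so a_0 = 15
83 = 1·79 + 4, so a_1 = 1
79 = 19·4 + 3, so a_2 = 19
4 = 1·3 + 1, so a_3 = 1
3 = 3·1 + 0, so a_4 = 3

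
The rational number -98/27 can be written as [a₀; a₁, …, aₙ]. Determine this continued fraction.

[-4; 2, 1, 2, 3]

Run the Euclidean algorithm, recording each quotient:
-98 = -4·27 + 10, so a_0 = -4
27 = 2·10 + 7, so a_1 = 2
10 = 1·7 + 3, so a_2 = 1
7 = 2·3 + 1, so a_3 = 2
3 = 3·1 + 0, so a_4 = 3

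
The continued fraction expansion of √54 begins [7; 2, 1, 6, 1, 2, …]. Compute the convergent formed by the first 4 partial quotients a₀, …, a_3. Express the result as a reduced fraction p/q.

Start with 6.
1 + 1/(6/1) = 1 + 1/6 = 7/6
2 + 1/(7/6) = 2 + 6/7 = 20/7
7 + 1/(20/7) = 7 + 7/20 = 147/20

147/20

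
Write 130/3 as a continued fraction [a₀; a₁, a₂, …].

[43; 3]

130 ÷ 3 → quotient 43, remainder 1
3 ÷ 1 → quotient 3, remainder 0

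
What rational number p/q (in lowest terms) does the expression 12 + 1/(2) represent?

25/2

a_0 = 12: 12/1
a_1 = 2: 25/2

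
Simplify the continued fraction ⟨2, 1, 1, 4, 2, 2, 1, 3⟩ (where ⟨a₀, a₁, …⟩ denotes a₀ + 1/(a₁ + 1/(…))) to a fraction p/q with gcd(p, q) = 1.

Start with 3.
1 + 1/(3/1) = 1 + 1/3 = 4/3
2 + 1/(4/3) = 2 + 3/4 = 11/4
2 + 1/(11/4) = 2 + 4/11 = 26/11
4 + 1/(26/11) = 4 + 11/26 = 115/26
1 + 1/(115/26) = 1 + 26/115 = 141/115
1 + 1/(141/115) = 1 + 115/141 = 256/141
2 + 1/(256/141) = 2 + 141/256 = 653/256

653/256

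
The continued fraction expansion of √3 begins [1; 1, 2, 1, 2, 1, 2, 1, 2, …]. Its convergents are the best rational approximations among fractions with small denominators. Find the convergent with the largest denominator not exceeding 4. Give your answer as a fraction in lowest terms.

7/4

List convergents until the denominator exceeds the bound:
a_0 = 1: 1/1  (≤ bound)
a_1 = 1: 2/1  (≤ bound)
a_2 = 2: 5/3  (≤ bound)
a_3 = 1: 7/4  (≤ bound)
a_4 = 2: 19/11  (> 4, stop)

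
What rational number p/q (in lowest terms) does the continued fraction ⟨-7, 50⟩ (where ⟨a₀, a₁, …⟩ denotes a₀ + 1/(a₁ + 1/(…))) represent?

a_0 = -7: -7/1
a_1 = 50: -349/50

-349/50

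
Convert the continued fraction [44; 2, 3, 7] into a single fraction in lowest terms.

2266/51

a_0 = 44: 44/1
a_1 = 2: 89/2
a_2 = 3: 311/7
a_3 = 7: 2266/51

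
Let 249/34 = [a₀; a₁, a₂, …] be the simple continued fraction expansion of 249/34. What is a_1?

3

Run the Euclidean algorithm, recording each quotient:
249 ÷ 34 → quotient 7, remainder 11
34 ÷ 11 → quotient 3, remainder 1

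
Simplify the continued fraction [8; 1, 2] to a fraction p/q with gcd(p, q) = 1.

Start with 2.
1 + 1/(2/1) = 1 + 1/2 = 3/2
8 + 1/(3/2) = 8 + 2/3 = 26/3

26/3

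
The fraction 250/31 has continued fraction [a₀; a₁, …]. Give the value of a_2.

2

Run the Euclidean algorithm, recording each quotient:
⌊250/31⌋ = 8, remainder 2
⌊31/2⌋ = 15, remainder 1
⌊2/1⌋ = 2, remainder 0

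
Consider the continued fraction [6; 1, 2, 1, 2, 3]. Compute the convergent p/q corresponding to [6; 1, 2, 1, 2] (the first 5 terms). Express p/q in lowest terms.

74/11

a_0 = 6: 6/1
a_1 = 1: 7/1
a_2 = 2: 20/3
a_3 = 1: 27/4
a_4 = 2: 74/11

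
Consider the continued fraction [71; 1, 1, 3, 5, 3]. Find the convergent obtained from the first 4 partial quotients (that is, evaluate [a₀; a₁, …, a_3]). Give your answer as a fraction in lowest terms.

501/7

Work from the innermost term outward:
Start with 3.
1 + 1/(3/1) = 1 + 1/3 = 4/3
1 + 1/(4/3) = 1 + 3/4 = 7/4
71 + 1/(7/4) = 71 + 4/7 = 501/7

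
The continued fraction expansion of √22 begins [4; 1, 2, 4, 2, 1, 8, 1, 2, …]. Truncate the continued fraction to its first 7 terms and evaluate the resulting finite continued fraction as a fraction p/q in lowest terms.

1712/365

Use the convergent recurrence hₖ = aₖ·hₖ₋₁ + hₖ₋₂ (and likewise for the denominators kₖ):
a_0 = 4: 4/1
a_1 = 1: 5/1
a_2 = 2: 14/3
a_3 = 4: 61/13
a_4 = 2: 136/29
a_5 = 1: 197/42
a_6 = 8: 1712/365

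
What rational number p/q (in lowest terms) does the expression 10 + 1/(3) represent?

a_0 = 10: 10/1
a_1 = 3: 31/3

31/3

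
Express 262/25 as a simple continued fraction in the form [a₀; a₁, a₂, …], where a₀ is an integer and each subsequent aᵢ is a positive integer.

262 = 10·25 + 12, so a_0 = 10
25 = 2·12 + 1, so a_1 = 2
12 = 12·1 + 0, so a_2 = 12

[10; 2, 12]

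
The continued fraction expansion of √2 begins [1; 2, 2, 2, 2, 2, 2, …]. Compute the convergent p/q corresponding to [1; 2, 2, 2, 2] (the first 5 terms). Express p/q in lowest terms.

41/29

Start with 2.
2 + 1/(2/1) = 2 + 1/2 = 5/2
2 + 1/(5/2) = 2 + 2/5 = 12/5
2 + 1/(12/5) = 2 + 5/12 = 29/12
1 + 1/(29/12) = 1 + 12/29 = 41/29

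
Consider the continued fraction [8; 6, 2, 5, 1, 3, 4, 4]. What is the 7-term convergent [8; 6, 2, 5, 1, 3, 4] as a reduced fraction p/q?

Start with 4.
3 + 1/(4/1) = 3 + 1/4 = 13/4
1 + 1/(13/4) = 1 + 4/13 = 17/13
5 + 1/(17/13) = 5 + 13/17 = 98/17
2 + 1/(98/17) = 2 + 17/98 = 213/98
6 + 1/(213/98) = 6 + 98/213 = 1376/213
8 + 1/(1376/213) = 8 + 213/1376 = 11221/1376

11221/1376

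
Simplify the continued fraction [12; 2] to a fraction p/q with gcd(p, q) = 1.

Start with 2.
12 + 1/(2/1) = 12 + 1/2 = 25/2

25/2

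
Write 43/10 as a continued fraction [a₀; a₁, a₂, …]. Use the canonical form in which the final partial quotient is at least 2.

⌊43/10⌋ = 4, remainder 3
⌊10/3⌋ = 3, remainder 1
⌊3/1⌋ = 3, remainder 0

[4; 3, 3]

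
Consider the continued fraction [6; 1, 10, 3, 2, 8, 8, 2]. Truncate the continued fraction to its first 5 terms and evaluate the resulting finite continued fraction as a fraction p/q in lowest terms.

546/79

Compute successive convergents:
a_0 = 6: 6/1
a_1 = 1: 7/1
a_2 = 10: 76/11
a_3 = 3: 235/34
a_4 = 2: 546/79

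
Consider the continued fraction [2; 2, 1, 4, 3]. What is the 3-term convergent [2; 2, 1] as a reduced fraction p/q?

7/3

Use the convergent recurrence hₖ = aₖ·hₖ₋₁ + hₖ₋₂ (and likewise for the denominators kₖ):
a_0 = 2: 2/1
a_1 = 2: 5/2
a_2 = 1: 7/3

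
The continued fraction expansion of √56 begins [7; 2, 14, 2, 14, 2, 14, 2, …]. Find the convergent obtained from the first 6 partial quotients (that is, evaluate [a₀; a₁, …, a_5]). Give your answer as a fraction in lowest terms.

Starting at the tail and folding back:
Start with 2.
14 + 1/(2/1) = 14 + 1/2 = 29/2
2 + 1/(29/2) = 2 + 2/29 = 60/29
14 + 1/(60/29) = 14 + 29/60 = 869/60
2 + 1/(869/60) = 2 + 60/869 = 1798/869
7 + 1/(1798/869) = 7 + 869/1798 = 13455/1798

13455/1798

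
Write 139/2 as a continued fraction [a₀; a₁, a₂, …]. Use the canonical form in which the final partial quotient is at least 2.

[69; 2]

⌊139/2⌋ = 69, remainder 1
⌊2/1⌋ = 2, remainder 0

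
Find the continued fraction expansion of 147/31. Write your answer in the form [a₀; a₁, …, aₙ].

[4; 1, 2, 1, 7]

147 = 4·31 + 23, so a_0 = 4
31 = 1·23 + 8, so a_1 = 1
23 = 2·8 + 7, so a_2 = 2
8 = 1·7 + 1, so a_3 = 1
7 = 7·1 + 0, so a_4 = 7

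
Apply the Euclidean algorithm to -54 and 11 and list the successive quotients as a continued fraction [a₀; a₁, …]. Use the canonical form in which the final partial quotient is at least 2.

[-5; 11]

-54 ÷ 11 → quotient -5, remainder 1
11 ÷ 1 → quotient 11, remainder 0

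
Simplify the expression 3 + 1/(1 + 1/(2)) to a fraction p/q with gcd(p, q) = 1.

a_0 = 3: 3/1
a_1 = 1: 4/1
a_2 = 2: 11/3

11/3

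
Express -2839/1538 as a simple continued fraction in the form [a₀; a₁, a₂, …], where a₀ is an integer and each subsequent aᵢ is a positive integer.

-2839 ÷ 1538 → quotient -2, remainder 237
1538 ÷ 237 → quotient 6, remainder 116
237 ÷ 116 → quotient 2, remainder 5
116 ÷ 5 → quotient 23, remainder 1
5 ÷ 1 → quotient 5, remainder 0

[-2; 6, 2, 23, 5]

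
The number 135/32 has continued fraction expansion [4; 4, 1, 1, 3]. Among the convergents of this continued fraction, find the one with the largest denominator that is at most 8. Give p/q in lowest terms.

21/5

List convergents until the denominator exceeds the bound:
a_0 = 4: 4/1  (≤ bound)
a_1 = 4: 17/4  (≤ bound)
a_2 = 1: 21/5  (≤ bound)
a_3 = 1: 38/9  (> 8, stop)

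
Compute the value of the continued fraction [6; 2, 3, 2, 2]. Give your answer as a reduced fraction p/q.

251/39

a_0 = 6: 6/1
a_1 = 2: 13/2
a_2 = 3: 45/7
a_3 = 2: 103/16
a_4 = 2: 251/39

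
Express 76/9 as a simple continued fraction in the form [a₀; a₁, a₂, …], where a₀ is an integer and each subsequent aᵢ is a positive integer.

[8; 2, 4]

76 = 8·9 + 4, so a_0 = 8
9 = 2·4 + 1, so a_1 = 2
4 = 4·1 + 0, so a_2 = 4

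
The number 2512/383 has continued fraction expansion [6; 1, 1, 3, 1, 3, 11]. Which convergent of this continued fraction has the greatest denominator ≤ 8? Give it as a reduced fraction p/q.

46/7

a_0 = 6: 6/1  (≤ bound)
a_1 = 1: 7/1  (≤ bound)
a_2 = 1: 13/2  (≤ bound)
a_3 = 3: 46/7  (≤ bound)
a_4 = 1: 59/9  (> 8, stop)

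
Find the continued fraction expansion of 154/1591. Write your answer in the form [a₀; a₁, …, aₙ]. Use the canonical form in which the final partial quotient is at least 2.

[0; 10, 3, 51]

Apply division with remainder until the remainder is 0:
⌊154/1591⌋ = 0, remainder 154
⌊1591/154⌋ = 10, remainder 51
⌊154/51⌋ = 3, remainder 1
⌊51/1⌋ = 51, remainder 0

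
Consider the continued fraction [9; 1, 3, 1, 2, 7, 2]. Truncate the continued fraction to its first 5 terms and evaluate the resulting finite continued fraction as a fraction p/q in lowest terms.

137/14

Collapse the nested fraction from the inside out:
Start with 2.
1 + 1/(2/1) = 1 + 1/2 = 3/2
3 + 1/(3/2) = 3 + 2/3 = 11/3
1 + 1/(11/3) = 1 + 3/11 = 14/11
9 + 1/(14/11) = 9 + 11/14 = 137/14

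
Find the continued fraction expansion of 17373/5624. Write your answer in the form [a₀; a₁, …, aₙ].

17373 ÷ 5624 → quotient 3, remainder 501
5624 ÷ 501 → quotient 11, remainder 113
501 ÷ 113 → quotient 4, remainder 49
113 ÷ 49 → quotient 2, remainder 15
49 ÷ 15 → quotient 3, remainder 4
15 ÷ 4 → quotient 3, remainder 3
4 ÷ 3 → quotient 1, remainder 1
3 ÷ 1 → quotient 3, remainder 0

[3; 11, 4, 2, 3, 3, 1, 3]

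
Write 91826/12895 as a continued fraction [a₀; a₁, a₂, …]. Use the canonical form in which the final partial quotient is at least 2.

[7; 8, 3, 1, 5, 13, 2, 2]

Apply division with remainder until the remainder is 0:
⌊91826/12895⌋ = 7, remainder 1561
⌊12895/1561⌋ = 8, remainder 407
⌊1561/407⌋ = 3, remainder 340
⌊407/340⌋ = 1, remainder 67
⌊340/67⌋ = 5, remainder 5
⌊67/5⌋ = 13, remainder 2
⌊5/2⌋ = 2, remainder 1
⌊2/1⌋ = 2, remainder 0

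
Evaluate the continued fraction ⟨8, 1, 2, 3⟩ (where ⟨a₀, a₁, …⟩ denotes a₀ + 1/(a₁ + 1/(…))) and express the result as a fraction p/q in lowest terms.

87/10

Start with 3.
2 + 1/(3/1) = 2 + 1/3 = 7/3
1 + 1/(7/3) = 1 + 3/7 = 10/7
8 + 1/(10/7) = 8 + 7/10 = 87/10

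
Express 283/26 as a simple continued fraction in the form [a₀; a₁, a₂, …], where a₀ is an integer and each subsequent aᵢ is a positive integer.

[10; 1, 7, 1, 2]

Apply division with remainder until the remainder is 0:
⌊283/26⌋ = 10, remainder 23
⌊26/23⌋ = 1, remainder 3
⌊23/3⌋ = 7, remainder 2
⌊3/2⌋ = 1, remainder 1
⌊2/1⌋ = 2, remainder 0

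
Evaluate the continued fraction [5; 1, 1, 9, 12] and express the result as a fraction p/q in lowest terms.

1271/230

Start with 12.
9 + 1/(12/1) = 9 + 1/12 = 109/12
1 + 1/(109/12) = 1 + 12/109 = 121/109
1 + 1/(121/109) = 1 + 109/121 = 230/121
5 + 1/(230/121) = 5 + 121/230 = 1271/230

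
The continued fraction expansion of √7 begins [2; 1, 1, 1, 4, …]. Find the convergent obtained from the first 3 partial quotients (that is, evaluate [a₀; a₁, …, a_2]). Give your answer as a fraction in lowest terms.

5/2

Starting at the tail and folding back:
Start with 1.
1 + 1/(1/1) = 1 + 1/1 = 2/1
2 + 1/(2/1) = 2 + 1/2 = 5/2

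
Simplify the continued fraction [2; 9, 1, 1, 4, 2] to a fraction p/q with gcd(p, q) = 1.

402/191

Start with 2.
4 + 1/(2/1) = 4 + 1/2 = 9/2
1 + 1/(9/2) = 1 + 2/9 = 11/9
1 + 1/(11/9) = 1 + 9/11 = 20/11
9 + 1/(20/11) = 9 + 11/20 = 191/20
2 + 1/(191/20) = 2 + 20/191 = 402/191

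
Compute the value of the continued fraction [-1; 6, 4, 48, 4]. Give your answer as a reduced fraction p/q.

a_0 = -1: -1/1
a_1 = 6: -5/6
a_2 = 4: -21/25
a_3 = 48: -1013/1206
a_4 = 4: -4073/4849

-4073/4849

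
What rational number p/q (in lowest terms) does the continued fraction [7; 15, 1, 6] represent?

Build up convergents one term at a time:
a_0 = 7: 7/1
a_1 = 15: 106/15
a_2 = 1: 113/16
a_3 = 6: 784/111

784/111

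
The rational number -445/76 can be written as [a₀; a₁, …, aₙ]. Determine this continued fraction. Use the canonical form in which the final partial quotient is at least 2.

Run the Euclidean algorithm, recording each quotient:
-445 = -6·76 + 11, so a_0 = -6
76 = 6·11 + 10, so a_1 = 6
11 = 1·10 + 1, so a_2 = 1
10 = 10·1 + 0, so a_3 = 10

[-6; 6, 1, 10]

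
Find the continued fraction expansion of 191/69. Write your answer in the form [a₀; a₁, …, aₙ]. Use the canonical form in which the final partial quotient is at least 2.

[2; 1, 3, 3, 5]

⌊191/69⌋ = 2, remainder 53
⌊69/53⌋ = 1, remainder 16
⌊53/16⌋ = 3, remainder 5
⌊16/5⌋ = 3, remainder 1
⌊5/1⌋ = 5, remainder 0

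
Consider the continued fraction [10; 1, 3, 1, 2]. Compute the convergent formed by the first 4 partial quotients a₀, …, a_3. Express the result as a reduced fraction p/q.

a_0 = 10: 10/1
a_1 = 1: 11/1
a_2 = 3: 43/4
a_3 = 1: 54/5

54/5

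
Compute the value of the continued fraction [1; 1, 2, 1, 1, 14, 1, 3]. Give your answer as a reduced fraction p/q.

Start with 3.
1 + 1/(3/1) = 1 + 1/3 = 4/3
14 + 1/(4/3) = 14 + 3/4 = 59/4
1 + 1/(59/4) = 1 + 4/59 = 63/59
1 + 1/(63/59) = 1 + 59/63 = 122/63
2 + 1/(122/63) = 2 + 63/122 = 307/122
1 + 1/(307/122) = 1 + 122/307 = 429/307
1 + 1/(429/307) = 1 + 307/429 = 736/429

736/429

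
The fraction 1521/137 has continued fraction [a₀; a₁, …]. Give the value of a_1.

9

⌊1521/137⌋ = 11, remainder 14
⌊137/14⌋ = 9, remainder 11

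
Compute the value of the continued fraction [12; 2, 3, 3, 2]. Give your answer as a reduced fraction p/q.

Compute successive convergents:
a_0 = 12: 12/1
a_1 = 2: 25/2
a_2 = 3: 87/7
a_3 = 3: 286/23
a_4 = 2: 659/53

659/53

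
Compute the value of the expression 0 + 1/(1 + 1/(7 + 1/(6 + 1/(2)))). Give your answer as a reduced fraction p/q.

Starting at the tail and folding back:
Start with 2.
6 + 1/(2/1) = 6 + 1/2 = 13/2
7 + 1/(13/2) = 7 + 2/13 = 93/13
1 + 1/(93/13) = 1 + 13/93 = 106/93
0 + 1/(106/93) = 0 + 93/106 = 93/106

93/106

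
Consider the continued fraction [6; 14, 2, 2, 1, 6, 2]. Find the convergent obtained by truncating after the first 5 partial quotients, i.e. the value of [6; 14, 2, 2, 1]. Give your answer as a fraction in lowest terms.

Compute successive convergents:
a_0 = 6: 6/1
a_1 = 14: 85/14
a_2 = 2: 176/29
a_3 = 2: 437/72
a_4 = 1: 613/101

613/101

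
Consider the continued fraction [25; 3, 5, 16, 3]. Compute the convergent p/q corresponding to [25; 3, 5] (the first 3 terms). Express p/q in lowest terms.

Build up convergents one term at a time:
a_0 = 25: 25/1
a_1 = 3: 76/3
a_2 = 5: 405/16

405/16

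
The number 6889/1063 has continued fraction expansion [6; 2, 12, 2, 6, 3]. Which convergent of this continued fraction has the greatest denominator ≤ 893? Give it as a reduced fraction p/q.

2184/337

List convergents until the denominator exceeds the bound:
a_0 = 6: 6/1  (≤ bound)
a_1 = 2: 13/2  (≤ bound)
a_2 = 12: 162/25  (≤ bound)
a_3 = 2: 337/52  (≤ bound)
a_4 = 6: 2184/337  (≤ bound)
a_5 = 3: 6889/1063  (> 893, stop)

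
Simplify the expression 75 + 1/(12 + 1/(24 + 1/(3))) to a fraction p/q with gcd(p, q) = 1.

65998/879

Use the convergent recurrence hₖ = aₖ·hₖ₋₁ + hₖ₋₂ (and likewise for the denominators kₖ):
a_0 = 75: 75/1
a_1 = 12: 901/12
a_2 = 24: 21699/289
a_3 = 3: 65998/879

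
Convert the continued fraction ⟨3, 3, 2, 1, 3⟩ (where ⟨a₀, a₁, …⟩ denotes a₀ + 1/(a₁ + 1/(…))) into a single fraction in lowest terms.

122/37

a_0 = 3: 3/1
a_1 = 3: 10/3
a_2 = 2: 23/7
a_3 = 1: 33/10
a_4 = 3: 122/37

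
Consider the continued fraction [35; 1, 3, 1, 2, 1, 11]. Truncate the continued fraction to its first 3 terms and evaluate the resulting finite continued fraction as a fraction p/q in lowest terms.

143/4

Collapse the nested fraction from the inside out:
Start with 3.
1 + 1/(3/1) = 1 + 1/3 = 4/3
35 + 1/(4/3) = 35 + 3/4 = 143/4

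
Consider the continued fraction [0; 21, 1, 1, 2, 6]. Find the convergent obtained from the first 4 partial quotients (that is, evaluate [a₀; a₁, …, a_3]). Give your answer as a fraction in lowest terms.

Start with 1.
1 + 1/(1/1) = 1 + 1/1 = 2/1
21 + 1/(2/1) = 21 + 1/2 = 43/2
0 + 1/(43/2) = 0 + 2/43 = 2/43

2/43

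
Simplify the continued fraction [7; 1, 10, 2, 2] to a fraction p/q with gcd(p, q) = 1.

Use the convergent recurrence hₖ = aₖ·hₖ₋₁ + hₖ₋₂ (and likewise for the denominators kₖ):
a_0 = 7: 7/1
a_1 = 1: 8/1
a_2 = 10: 87/11
a_3 = 2: 182/23
a_4 = 2: 451/57

451/57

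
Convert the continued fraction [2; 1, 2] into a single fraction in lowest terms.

a_0 = 2: 2/1
a_1 = 1: 3/1
a_2 = 2: 8/3

8/3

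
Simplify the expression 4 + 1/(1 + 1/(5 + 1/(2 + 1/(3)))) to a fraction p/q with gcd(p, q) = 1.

218/45

Collapse the nested fraction from the inside out:
Start with 3.
2 + 1/(3/1) = 2 + 1/3 = 7/3
5 + 1/(7/3) = 5 + 3/7 = 38/7
1 + 1/(38/7) = 1 + 7/38 = 45/38
4 + 1/(45/38) = 4 + 38/45 = 218/45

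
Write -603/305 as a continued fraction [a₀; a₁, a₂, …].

[-2; 43, 1, 1, 3]

⌊-603/305⌋ = -2, remainder 7
⌊305/7⌋ = 43, remainder 4
⌊7/4⌋ = 1, remainder 3
⌊4/3⌋ = 1, remainder 1
⌊3/1⌋ = 3, remainder 0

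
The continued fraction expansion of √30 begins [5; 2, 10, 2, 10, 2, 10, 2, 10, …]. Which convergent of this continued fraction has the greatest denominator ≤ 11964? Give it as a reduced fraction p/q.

a_0 = 5: 5/1  (≤ bound)
a_1 = 2: 11/2  (≤ bound)
a_2 = 10: 115/21  (≤ bound)
a_3 = 2: 241/44  (≤ bound)
a_4 = 10: 2525/461  (≤ bound)
a_5 = 2: 5291/966  (≤ bound)
a_6 = 10: 55435/10121  (≤ bound)
a_7 = 2: 116161/21208  (> 11964, stop)

55435/10121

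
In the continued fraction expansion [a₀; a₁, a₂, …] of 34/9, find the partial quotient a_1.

1

Repeatedly divide and take the remainder:
34 = 3·9 + 7, so a_0 = 3
9 = 1·7 + 2, so a_1 = 1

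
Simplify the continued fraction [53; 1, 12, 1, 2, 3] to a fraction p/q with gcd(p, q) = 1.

7388/137

Start with 3.
2 + 1/(3/1) = 2 + 1/3 = 7/3
1 + 1/(7/3) = 1 + 3/7 = 10/7
12 + 1/(10/7) = 12 + 7/10 = 127/10
1 + 1/(127/10) = 1 + 10/127 = 137/127
53 + 1/(137/127) = 53 + 127/137 = 7388/137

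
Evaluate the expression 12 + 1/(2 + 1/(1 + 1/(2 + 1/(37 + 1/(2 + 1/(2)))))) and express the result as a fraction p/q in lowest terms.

Use the convergent recurrence hₖ = aₖ·hₖ₋₁ + hₖ₋₂ (and likewise for the denominators kₖ):
a_0 = 12: 12/1
a_1 = 2: 25/2
a_2 = 1: 37/3
a_3 = 2: 99/8
a_4 = 37: 3700/299
a_5 = 2: 7499/606
a_6 = 2: 18698/1511

18698/1511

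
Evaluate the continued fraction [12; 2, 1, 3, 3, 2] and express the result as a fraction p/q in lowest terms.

a_0 = 12: 12/1
a_1 = 2: 25/2
a_2 = 1: 37/3
a_3 = 3: 136/11
a_4 = 3: 445/36
a_5 = 2: 1026/83

1026/83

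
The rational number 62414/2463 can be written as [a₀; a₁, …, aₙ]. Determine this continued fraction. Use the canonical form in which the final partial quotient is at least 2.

[25; 2, 1, 14, 1, 1, 6, 4]

62414 ÷ 2463 → quotient 25, remainder 839
2463 ÷ 839 → quotient 2, remainder 785
839 ÷ 785 → quotient 1, remainder 54
785 ÷ 54 → quotient 14, remainder 29
54 ÷ 29 → quotient 1, remainder 25
29 ÷ 25 → quotient 1, remainder 4
25 ÷ 4 → quotient 6, remainder 1
4 ÷ 1 → quotient 4, remainder 0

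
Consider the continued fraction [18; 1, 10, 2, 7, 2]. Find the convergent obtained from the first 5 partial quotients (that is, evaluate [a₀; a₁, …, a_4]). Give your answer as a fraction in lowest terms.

3253/172

Start with 7.
2 + 1/(7/1) = 2 + 1/7 = 15/7
10 + 1/(15/7) = 10 + 7/15 = 157/15
1 + 1/(157/15) = 1 + 15/157 = 172/157
18 + 1/(172/157) = 18 + 157/172 = 3253/172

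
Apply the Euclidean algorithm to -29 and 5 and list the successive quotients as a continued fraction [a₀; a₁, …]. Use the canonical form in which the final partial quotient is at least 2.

-29 ÷ 5 → quotient -6, remainder 1
5 ÷ 1 → quotient 5, remainder 0

[-6; 5]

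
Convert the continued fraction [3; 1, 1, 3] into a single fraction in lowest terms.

Start with 3.
1 + 1/(3/1) = 1 + 1/3 = 4/3
1 + 1/(4/3) = 1 + 3/4 = 7/4
3 + 1/(7/4) = 3 + 4/7 = 25/7

25/7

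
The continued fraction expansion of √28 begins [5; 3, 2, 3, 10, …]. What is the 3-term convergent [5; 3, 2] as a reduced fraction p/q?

37/7

Start with 2.
3 + 1/(2/1) = 3 + 1/2 = 7/2
5 + 1/(7/2) = 5 + 2/7 = 37/7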